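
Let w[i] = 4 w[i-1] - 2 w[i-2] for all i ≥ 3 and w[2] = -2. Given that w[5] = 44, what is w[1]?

-5

Let w[1] = z.
w[3] = -8 - 2z
w[4] = -28 - 8z
w[5] = -96 - 28z
So -96 - 28z = 44, giving z = -5.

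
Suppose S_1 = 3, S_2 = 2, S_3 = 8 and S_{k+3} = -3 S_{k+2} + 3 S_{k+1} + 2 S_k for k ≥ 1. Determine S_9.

10748

S_4 = -3·8 + 3·2 + 2·3 = -12
S_5 = -3·(-12) + 3·8 + 2·2 = 64
S_6 = -3·64 + 3·(-12) + 2·8 = -212
S_7 = -3·(-212) + 3·64 + 2·(-12) = 804
S_8 = -3·804 + 3·(-212) + 2·64 = -2920
S_9 = -3·(-2920) + 3·804 + 2·(-212) = 10748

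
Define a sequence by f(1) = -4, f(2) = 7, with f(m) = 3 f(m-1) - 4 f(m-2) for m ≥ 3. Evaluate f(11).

f(3) = 3(7) - 4(-4) = 37
f(4) = 3(37) - 4(7) = 83
f(5) = 3(83) - 4(37) = 101
f(6) = 3(101) - 4(83) = -29
f(7) = 3(-29) - 4(101) = -491
f(8) = 3(-491) - 4(-29) = -1357
f(9) = 3(-1357) - 4(-491) = -2107
f(10) = 3(-2107) - 4(-1357) = -893
f(11) = 3(-893) - 4(-2107) = 5749

5749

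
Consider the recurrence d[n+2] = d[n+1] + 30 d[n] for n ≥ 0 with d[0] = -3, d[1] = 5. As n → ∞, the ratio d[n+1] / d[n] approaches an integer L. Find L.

The characteristic equation is r^2 - r - 30 = 0, which factors as (r - 6)(r + 5) = 0.
So the roots are 6 and -5. Since |6| > |-5| and the coefficient of 6^n is non-zero, the ratio tends to 6.

6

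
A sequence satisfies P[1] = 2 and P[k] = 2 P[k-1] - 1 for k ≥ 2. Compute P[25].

16777217

The fixed point is -1/(1 - 2) = 1, so P[k] - 1 = 2(P[k-1] - 1).
Hence P[k] = 1·2^{k-1} + 1.
P[25] = 1·2^{24} + 1 = 1·16777216 + 1 = 16777217.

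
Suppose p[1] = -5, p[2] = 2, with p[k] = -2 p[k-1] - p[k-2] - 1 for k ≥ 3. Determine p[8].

-13

p[3] = -2*2 - (-5) - 1 = 0
p[4] = -2*0 - 2 - 1 = -3
p[5] = -2*(-3) - 0 - 1 = 5
p[6] = -2*5 - (-3) - 1 = -8
p[7] = -2*(-8) - 5 - 1 = 10
p[8] = -2*10 - (-8) - 1 = -13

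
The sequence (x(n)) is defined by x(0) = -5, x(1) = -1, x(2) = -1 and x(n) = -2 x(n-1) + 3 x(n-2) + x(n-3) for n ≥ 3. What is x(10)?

6614

x(3) = -2*(-1) + 3*(-1) + (-5) = -6
x(4) = -2*(-6) + 3*(-1) + (-1) = 8
x(5) = -2*8 + 3*(-6) + (-1) = -35
x(6) = -2*(-35) + 3*8 + (-6) = 88
x(7) = -2*88 + 3*(-35) + 8 = -273
x(8) = -2*(-273) + 3*88 + (-35) = 775
x(9) = -2*775 + 3*(-273) + 88 = -2281
x(10) = -2*(-2281) + 3*775 + (-273) = 6614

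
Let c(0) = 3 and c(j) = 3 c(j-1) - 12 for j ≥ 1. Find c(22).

The fixed point is -12/(1 - 3) = 6, so c(j) - 6 = 3(c(j-1) - 6).
Hence c(j) = -3·3^j + 6.
c(22) = -3·3^{22} + 6 = -3·31381059609 + 6 = -94143178821.

-94143178821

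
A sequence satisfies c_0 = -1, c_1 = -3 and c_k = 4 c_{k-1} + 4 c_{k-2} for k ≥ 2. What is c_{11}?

-22506496

c_2 = 4*(-3) + 4*(-1) = -16
c_3 = 4*(-16) + 4*(-3) = -76
c_4 = 4*(-76) + 4*(-16) = -368
c_5 = 4*(-368) + 4*(-76) = -1776
c_6 = 4*(-1776) + 4*(-368) = -8576
c_7 = 4*(-8576) + 4*(-1776) = -41408
c_8 = 4*(-41408) + 4*(-8576) = -199936
c_9 = 4*(-199936) + 4*(-41408) = -965376
c_{10} = 4*(-965376) + 4*(-199936) = -4661248
c_{11} = 4*(-4661248) + 4*(-965376) = -22506496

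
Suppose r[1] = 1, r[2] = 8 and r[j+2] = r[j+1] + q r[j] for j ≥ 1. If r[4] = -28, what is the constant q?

r[3] = 8 + q
r[4] = 8 + 9q
So 8 + 9q = -28, giving q = -4.

-4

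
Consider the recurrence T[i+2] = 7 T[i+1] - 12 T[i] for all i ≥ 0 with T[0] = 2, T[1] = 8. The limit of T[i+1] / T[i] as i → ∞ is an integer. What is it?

The characteristic equation is r^2 - 7r + 12 = 0, which factors as (r - 4)(r - 3) = 0.
So the roots are 4 and 3. Since |4| > |3| and the coefficient of 4^i is non-zero, the ratio tends to 4.

4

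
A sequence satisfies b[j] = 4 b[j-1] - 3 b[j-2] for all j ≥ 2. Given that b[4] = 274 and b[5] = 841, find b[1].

1

Rearranging, b[j-2] = (b[j] - 4 b[j-1]) / -3.
b[3] = (841 - 4*274) / -3 = -255/-3 = 85
b[2] = (274 - 4*85) / -3 = -66/-3 = 22
b[1] = (85 - 4*22) / -3 = -3/-3 = 1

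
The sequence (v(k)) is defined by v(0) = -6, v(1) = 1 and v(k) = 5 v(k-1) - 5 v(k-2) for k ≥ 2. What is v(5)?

2525

v(2) = 5·1 - 5·(-6) = 35
v(3) = 5·35 - 5·1 = 170
v(4) = 5·170 - 5·35 = 675
v(5) = 5·675 - 5·170 = 2525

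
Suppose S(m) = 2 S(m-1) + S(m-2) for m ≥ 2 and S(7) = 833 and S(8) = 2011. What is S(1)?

7

Rearranging, S(m-2) = S(m) - 2 S(m-1).
S(6) = 2011 - 2*833 = 345
S(5) = 833 - 2*345 = 143
S(4) = 345 - 2*143 = 59
S(3) = 143 - 2*59 = 25
S(2) = 59 - 2*25 = 9
S(1) = 25 - 2*9 = 7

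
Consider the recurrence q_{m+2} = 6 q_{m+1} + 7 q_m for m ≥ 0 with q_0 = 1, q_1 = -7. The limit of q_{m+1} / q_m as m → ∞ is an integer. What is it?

7

The characteristic equation is r^2 - 6r - 7 = 0, which factors as (r - 7)(r + 1) = 0.
So the roots are 7 and -1. Since |7| > |-1| and the coefficient of 7^m is non-zero, the ratio tends to 7.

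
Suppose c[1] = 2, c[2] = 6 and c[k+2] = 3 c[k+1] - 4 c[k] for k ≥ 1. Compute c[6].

-90

c[3] = 3·6 - 4·2 = 10
c[4] = 3·10 - 4·6 = 6
c[5] = 3·6 - 4·10 = -22
c[6] = 3·(-22) - 4·6 = -90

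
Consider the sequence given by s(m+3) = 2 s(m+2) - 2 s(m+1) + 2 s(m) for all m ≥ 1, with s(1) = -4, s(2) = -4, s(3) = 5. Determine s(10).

16

s(4) = 2(5) - 2(-4) + 2(-4) = 10
s(5) = 2(10) - 2(5) + 2(-4) = 2
s(6) = 2(2) - 2(10) + 2(5) = -6
s(7) = 2(-6) - 2(2) + 2(10) = 4
s(8) = 2(4) - 2(-6) + 2(2) = 24
s(9) = 2(24) - 2(4) + 2(-6) = 28
s(10) = 2(28) - 2(24) + 2(4) = 16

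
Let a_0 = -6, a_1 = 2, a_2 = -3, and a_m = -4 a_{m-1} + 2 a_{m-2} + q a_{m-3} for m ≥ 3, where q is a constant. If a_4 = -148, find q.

-3

a_3 = 16 - 6q
a_4 = -70 + 26q
So -70 + 26q = -148, giving q = -3.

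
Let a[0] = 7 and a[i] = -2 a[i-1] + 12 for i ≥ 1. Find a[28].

The fixed point is 12/(1 + 2) = 4, so a[i] - 4 = -2(a[i-1] - 4).
Hence a[i] = 3·(-2)^i + 4.
a[28] = 3·(-2)^{28} + 4 = 3·268435456 + 4 = 805306372.

805306372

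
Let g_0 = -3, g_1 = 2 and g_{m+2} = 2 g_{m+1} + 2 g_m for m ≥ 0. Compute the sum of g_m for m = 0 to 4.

-7

g_2 = 2·2 + 2·(-3) = -2
g_3 = 2·(-2) + 2·2 = 0
g_4 = 2·0 + 2·(-2) = -4
Sum = (-3) + 2 + (-2) + 0 + (-4) = -7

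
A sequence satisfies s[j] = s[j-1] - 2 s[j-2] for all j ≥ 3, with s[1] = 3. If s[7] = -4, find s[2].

Let s[2] = x.
s[3] = -6 + x
s[4] = -6 - x
s[5] = 6 - 3x
s[6] = 18 - x
s[7] = 6 + 5x
So 6 + 5x = -4, giving x = -2.

-2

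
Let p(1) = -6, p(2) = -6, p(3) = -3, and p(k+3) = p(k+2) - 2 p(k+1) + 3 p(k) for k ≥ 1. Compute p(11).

p(4) = (-3) - 2*(-6) + 3*(-6) = -9
p(5) = (-9) - 2*(-3) + 3*(-6) = -21
p(6) = (-21) - 2*(-9) + 3*(-3) = -12
p(7) = (-12) - 2*(-21) + 3*(-9) = 3
p(8) = 3 - 2*(-12) + 3*(-21) = -36
p(9) = (-36) - 2*3 + 3*(-12) = -78
p(10) = (-78) - 2*(-36) + 3*3 = 3
p(11) = 3 - 2*(-78) + 3*(-36) = 51

51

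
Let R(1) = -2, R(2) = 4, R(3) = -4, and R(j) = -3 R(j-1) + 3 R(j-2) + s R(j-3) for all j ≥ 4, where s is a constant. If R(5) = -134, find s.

-5

R(4) = 24 - 2s
R(5) = -84 + 10s
So -84 + 10s = -134, giving s = -5.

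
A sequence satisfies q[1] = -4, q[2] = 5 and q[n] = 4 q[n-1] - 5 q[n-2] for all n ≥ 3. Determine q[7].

1040

q[3] = 4*5 - 5*(-4) = 40
q[4] = 4*40 - 5*5 = 135
q[5] = 4*135 - 5*40 = 340
q[6] = 4*340 - 5*135 = 685
q[7] = 4*685 - 5*340 = 1040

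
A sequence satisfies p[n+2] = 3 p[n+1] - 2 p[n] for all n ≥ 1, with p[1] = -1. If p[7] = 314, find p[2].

Let p[2] = w.
p[3] = 2 + 3w
p[4] = 6 + 7w
p[5] = 14 + 15w
p[6] = 30 + 31w
p[7] = 62 + 63w
So 62 + 63w = 314, giving w = 4.

4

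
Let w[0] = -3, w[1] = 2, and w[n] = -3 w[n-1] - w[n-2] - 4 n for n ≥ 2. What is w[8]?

-2731

w[2] = -3(2) - (-3) - 8 = -11
w[3] = -3(-11) - 2 - 12 = 19
w[4] = -3(19) - (-11) - 16 = -62
w[5] = -3(-62) - 19 - 20 = 147
w[6] = -3(147) - (-62) - 24 = -403
w[7] = -3(-403) - 147 - 28 = 1034
w[8] = -3(1034) - (-403) - 32 = -2731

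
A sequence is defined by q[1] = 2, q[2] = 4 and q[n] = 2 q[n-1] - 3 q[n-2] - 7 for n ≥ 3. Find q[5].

-50

q[3] = 2·4 - 3·2 - 7 = -5
q[4] = 2·(-5) - 3·4 - 7 = -29
q[5] = 2·(-29) - 3·(-5) - 7 = -50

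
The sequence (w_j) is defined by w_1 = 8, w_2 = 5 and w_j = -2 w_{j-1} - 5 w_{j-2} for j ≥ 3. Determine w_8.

1575

w_3 = -2·5 - 5·8 = -50
w_4 = -2·(-50) - 5·5 = 75
w_5 = -2·75 - 5·(-50) = 100
w_6 = -2·100 - 5·75 = -575
w_7 = -2·(-575) - 5·100 = 650
w_8 = -2·650 - 5·(-575) = 1575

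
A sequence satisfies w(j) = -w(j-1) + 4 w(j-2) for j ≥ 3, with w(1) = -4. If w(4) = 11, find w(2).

Let w(2) = y.
w(3) = -16 - y
w(4) = 16 + 5y
So 16 + 5y = 11, giving y = -1.

-1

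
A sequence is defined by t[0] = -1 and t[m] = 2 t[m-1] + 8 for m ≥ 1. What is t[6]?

t[1] = 2·(-1) + 8 = 6
t[2] = 2·6 + 8 = 20
t[3] = 2·20 + 8 = 48
t[4] = 2·48 + 8 = 104
t[5] = 2·104 + 8 = 216
t[6] = 2·216 + 8 = 440

440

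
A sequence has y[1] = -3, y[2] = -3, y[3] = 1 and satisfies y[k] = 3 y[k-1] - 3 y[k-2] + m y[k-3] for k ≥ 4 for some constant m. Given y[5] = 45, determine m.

y[4] = 12 - 3m
y[5] = 33 - 12m
So 33 - 12m = 45, giving m = -1.

-1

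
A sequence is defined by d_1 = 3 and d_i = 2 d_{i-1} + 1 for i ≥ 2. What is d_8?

511

d_2 = 2*3 + 1 = 7
d_3 = 2*7 + 1 = 15
d_4 = 2*15 + 1 = 31
d_5 = 2*31 + 1 = 63
d_6 = 2*63 + 1 = 127
d_7 = 2*127 + 1 = 255
d_8 = 2*255 + 1 = 511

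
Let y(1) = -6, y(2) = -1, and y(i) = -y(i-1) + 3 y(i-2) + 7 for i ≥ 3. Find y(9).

y(3) = -(-1) + 3*(-6) + 7 = -10
y(4) = -(-10) + 3*(-1) + 7 = 14
y(5) = -14 + 3*(-10) + 7 = -37
y(6) = -(-37) + 3*14 + 7 = 86
y(7) = -86 + 3*(-37) + 7 = -190
y(8) = -(-190) + 3*86 + 7 = 455
y(9) = -455 + 3*(-190) + 7 = -1018

-1018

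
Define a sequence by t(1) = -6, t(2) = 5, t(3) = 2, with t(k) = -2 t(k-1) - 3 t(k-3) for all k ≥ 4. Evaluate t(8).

533

t(4) = -2*2 - 3*(-6) = 14
t(5) = -2*14 - 3*5 = -43
t(6) = -2*(-43) - 3*2 = 80
t(7) = -2*80 - 3*14 = -202
t(8) = -2*(-202) - 3*(-43) = 533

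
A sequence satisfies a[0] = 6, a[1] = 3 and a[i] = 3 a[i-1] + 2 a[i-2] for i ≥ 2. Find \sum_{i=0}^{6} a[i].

4386

a[2] = 3*3 + 2*6 = 21
a[3] = 3*21 + 2*3 = 69
a[4] = 3*69 + 2*21 = 249
a[5] = 3*249 + 2*69 = 885
a[6] = 3*885 + 2*249 = 3153
Sum = 6 + 3 + 21 + 69 + 249 + 885 + 3153 = 4386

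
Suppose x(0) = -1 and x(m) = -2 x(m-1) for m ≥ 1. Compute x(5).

32

x(1) = -2(-1) = 2
x(2) = -2(2) = -4
x(3) = -2(-4) = 8
x(4) = -2(8) = -16
x(5) = -2(-16) = 32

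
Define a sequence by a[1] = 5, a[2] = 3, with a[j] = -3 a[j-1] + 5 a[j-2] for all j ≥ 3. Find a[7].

a[3] = -3·3 + 5·5 = 16
a[4] = -3·16 + 5·3 = -33
a[5] = -3·(-33) + 5·16 = 179
a[6] = -3·179 + 5·(-33) = -702
a[7] = -3·(-702) + 5·179 = 3001

3001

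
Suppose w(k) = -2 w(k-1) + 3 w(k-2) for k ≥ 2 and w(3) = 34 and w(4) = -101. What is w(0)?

-1

Rearranging, w(k-2) = (w(k) + 2 w(k-1)) / 3.
w(2) = (-101 + 2*34) / 3 = -33/3 = -11
w(1) = (34 + 2*(-11)) / 3 = 12/3 = 4
w(0) = (-11 + 2*4) / 3 = -3/3 = -1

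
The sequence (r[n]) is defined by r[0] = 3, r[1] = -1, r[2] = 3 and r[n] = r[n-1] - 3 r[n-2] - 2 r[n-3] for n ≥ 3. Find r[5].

-13

r[3] = 3 - 3*(-1) - 2*3 = 0
r[4] = 0 - 3*3 - 2*(-1) = -7
r[5] = (-7) - 3*0 - 2*3 = -13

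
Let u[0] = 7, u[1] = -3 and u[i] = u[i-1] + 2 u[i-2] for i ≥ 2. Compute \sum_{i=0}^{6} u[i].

175

u[2] = (-3) + 2·7 = 11
u[3] = 11 + 2·(-3) = 5
u[4] = 5 + 2·11 = 27
u[5] = 27 + 2·5 = 37
u[6] = 37 + 2·27 = 91
Sum = 7 + (-3) + 11 + 5 + 27 + 37 + 91 = 175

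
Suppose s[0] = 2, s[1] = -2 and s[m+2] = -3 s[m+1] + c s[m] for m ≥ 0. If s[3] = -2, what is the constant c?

s[2] = 6 + 2c
s[3] = -18 - 8c
So -18 - 8c = -2, giving c = -2.

-2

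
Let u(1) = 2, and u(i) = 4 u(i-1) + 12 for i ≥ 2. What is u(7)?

24572

u(2) = 4*2 + 12 = 20
u(3) = 4*20 + 12 = 92
u(4) = 4*92 + 12 = 380
u(5) = 4*380 + 12 = 1532
u(6) = 4*1532 + 12 = 6140
u(7) = 4*6140 + 12 = 24572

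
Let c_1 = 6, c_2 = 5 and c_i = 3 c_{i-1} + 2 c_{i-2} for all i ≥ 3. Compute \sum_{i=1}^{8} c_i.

c_3 = 3·5 + 2·6 = 27
c_4 = 3·27 + 2·5 = 91
c_5 = 3·91 + 2·27 = 327
c_6 = 3·327 + 2·91 = 1163
c_7 = 3·1163 + 2·327 = 4143
c_8 = 3·4143 + 2·1163 = 14755
Sum = 6 + 5 + 27 + 91 + 327 + 1163 + 4143 + 14755 = 20517

20517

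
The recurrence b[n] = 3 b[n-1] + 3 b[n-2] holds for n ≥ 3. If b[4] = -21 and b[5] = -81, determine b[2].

Rearranging, b[n-2] = (b[n] - 3 b[n-1]) / 3.
b[3] = (-81 - 3·(-21)) / 3 = -18/3 = -6
b[2] = (-21 - 3·(-6)) / 3 = -3/3 = -1

-1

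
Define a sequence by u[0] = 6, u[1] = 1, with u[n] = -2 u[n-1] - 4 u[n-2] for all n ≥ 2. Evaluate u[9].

u[2] = -2·1 - 4·6 = -26
u[3] = -2·(-26) - 4·1 = 48
u[4] = -2·48 - 4·(-26) = 8
u[5] = -2·8 - 4·48 = -208
u[6] = -2·(-208) - 4·8 = 384
u[7] = -2·384 - 4·(-208) = 64
u[8] = -2·64 - 4·384 = -1664
u[9] = -2·(-1664) - 4·64 = 3072

3072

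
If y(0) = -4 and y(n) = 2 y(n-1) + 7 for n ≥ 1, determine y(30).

3221225465

The fixed point is 7/(1 - 2) = -7, so y(n) + 7 = 2(y(n-1) + 7).
Hence y(n) = 3·2^n - 7.
y(30) = 3·2^{30} - 7 = 3·1073741824 - 7 = 3221225465.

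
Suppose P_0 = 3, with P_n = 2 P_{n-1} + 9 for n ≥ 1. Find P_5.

375

P_1 = 2*3 + 9 = 15
P_2 = 2*15 + 9 = 39
P_3 = 2*39 + 9 = 87
P_4 = 2*87 + 9 = 183
P_5 = 2*183 + 9 = 375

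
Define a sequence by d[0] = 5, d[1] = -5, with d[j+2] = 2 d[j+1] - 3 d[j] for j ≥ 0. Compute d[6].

215

d[2] = 2(-5) - 3(5) = -25
d[3] = 2(-25) - 3(-5) = -35
d[4] = 2(-35) - 3(-25) = 5
d[5] = 2(5) - 3(-35) = 115
d[6] = 2(115) - 3(5) = 215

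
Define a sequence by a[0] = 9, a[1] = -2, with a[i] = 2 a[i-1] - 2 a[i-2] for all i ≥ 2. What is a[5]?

8

a[2] = 2*(-2) - 2*9 = -22
a[3] = 2*(-22) - 2*(-2) = -40
a[4] = 2*(-40) - 2*(-22) = -36
a[5] = 2*(-36) - 2*(-40) = 8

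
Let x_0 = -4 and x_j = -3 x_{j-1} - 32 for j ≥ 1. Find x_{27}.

The fixed point is -32/(1 + 3) = -8, so x_j + 8 = -3(x_{j-1} + 8).
Hence x_j = 4·(-3)^j - 8.
x_{27} = 4·(-3)^{27} - 8 = 4·-7625597484987 - 8 = -30502389939956.

-30502389939956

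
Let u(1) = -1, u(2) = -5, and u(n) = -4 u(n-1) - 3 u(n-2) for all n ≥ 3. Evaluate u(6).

-725

u(3) = -4·(-5) - 3·(-1) = 23
u(4) = -4·23 - 3·(-5) = -77
u(5) = -4·(-77) - 3·23 = 239
u(6) = -4·239 - 3·(-77) = -725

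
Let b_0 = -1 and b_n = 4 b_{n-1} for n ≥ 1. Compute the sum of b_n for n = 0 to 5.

-1365

b_1 = 4·(-1) = -4
b_2 = 4·(-4) = -16
b_3 = 4·(-16) = -64
b_4 = 4·(-64) = -256
b_5 = 4·(-256) = -1024
Sum = (-1) + (-4) + (-16) + (-64) + (-256) + (-1024) = -1365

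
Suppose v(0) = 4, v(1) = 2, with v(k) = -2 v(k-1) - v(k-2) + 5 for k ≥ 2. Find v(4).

v(2) = -2·2 - 4 + 5 = -3
v(3) = -2·(-3) - 2 + 5 = 9
v(4) = -2·9 - (-3) + 5 = -10

-10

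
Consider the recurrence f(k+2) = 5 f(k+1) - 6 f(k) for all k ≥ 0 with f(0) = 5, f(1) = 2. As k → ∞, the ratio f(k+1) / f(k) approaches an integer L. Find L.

3

The characteristic equation is r^2 - 5r + 6 = 0, which factors as (r - 3)(r - 2) = 0.
So the roots are 3 and 2. Since |3| > |2| and the coefficient of 3^k is non-zero, the ratio tends to 3.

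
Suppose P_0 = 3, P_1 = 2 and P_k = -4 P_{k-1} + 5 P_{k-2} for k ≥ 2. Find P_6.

2607

P_2 = -4*2 + 5*3 = 7
P_3 = -4*7 + 5*2 = -18
P_4 = -4*(-18) + 5*7 = 107
P_5 = -4*107 + 5*(-18) = -518
P_6 = -4*(-518) + 5*107 = 2607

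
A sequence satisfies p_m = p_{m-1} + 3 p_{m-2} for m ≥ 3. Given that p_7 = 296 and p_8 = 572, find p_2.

Rearranging, p_{m-2} = (p_m - p_{m-1}) / 3.
p_6 = (572 - 296) / 3 = 276/3 = 92
p_5 = (296 - 92) / 3 = 204/3 = 68
p_4 = (92 - 68) / 3 = 24/3 = 8
p_3 = (68 - 8) / 3 = 60/3 = 20
p_2 = (8 - 20) / 3 = -12/3 = -4

-4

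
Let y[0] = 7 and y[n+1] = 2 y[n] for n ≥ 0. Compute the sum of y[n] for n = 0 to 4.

y[1] = 2*7 = 14
y[2] = 2*14 = 28
y[3] = 2*28 = 56
y[4] = 2*56 = 112
Sum = 7 + 14 + 28 + 56 + 112 = 217

217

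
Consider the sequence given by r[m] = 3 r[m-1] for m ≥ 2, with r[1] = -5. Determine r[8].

-10935

r[2] = 3·(-5) = -15
r[3] = 3·(-15) = -45
r[4] = 3·(-45) = -135
r[5] = 3·(-135) = -405
r[6] = 3·(-405) = -1215
r[7] = 3·(-1215) = -3645
r[8] = 3·(-3645) = -10935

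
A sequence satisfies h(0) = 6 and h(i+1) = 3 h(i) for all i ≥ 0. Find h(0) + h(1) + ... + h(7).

h(1) = 3(6) = 18
h(2) = 3(18) = 54
h(3) = 3(54) = 162
h(4) = 3(162) = 486
h(5) = 3(486) = 1458
h(6) = 3(1458) = 4374
h(7) = 3(4374) = 13122
Sum = 6 + 18 + 54 + 162 + 486 + 1458 + 4374 + 13122 = 19680

19680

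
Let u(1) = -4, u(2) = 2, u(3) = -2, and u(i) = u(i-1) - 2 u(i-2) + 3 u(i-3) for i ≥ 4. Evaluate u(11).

u(4) = (-2) - 2*2 + 3*(-4) = -18
u(5) = (-18) - 2*(-2) + 3*2 = -8
u(6) = (-8) - 2*(-18) + 3*(-2) = 22
u(7) = 22 - 2*(-8) + 3*(-18) = -16
u(8) = (-16) - 2*22 + 3*(-8) = -84
u(9) = (-84) - 2*(-16) + 3*22 = 14
u(10) = 14 - 2*(-84) + 3*(-16) = 134
u(11) = 134 - 2*14 + 3*(-84) = -146

-146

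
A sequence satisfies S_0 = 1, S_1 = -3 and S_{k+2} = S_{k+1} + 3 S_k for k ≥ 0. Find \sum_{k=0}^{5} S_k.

-56

S_2 = (-3) + 3·1 = 0
S_3 = 0 + 3·(-3) = -9
S_4 = (-9) + 3·0 = -9
S_5 = (-9) + 3·(-9) = -36
Sum = 1 + (-3) + 0 + (-9) + (-9) + (-36) = -56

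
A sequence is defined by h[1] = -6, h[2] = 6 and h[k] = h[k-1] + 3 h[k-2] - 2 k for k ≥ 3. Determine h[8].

-678

h[3] = 6 + 3*(-6) - 6 = -18
h[4] = (-18) + 3*6 - 8 = -8
h[5] = (-8) + 3*(-18) - 10 = -72
h[6] = (-72) + 3*(-8) - 12 = -108
h[7] = (-108) + 3*(-72) - 14 = -338
h[8] = (-338) + 3*(-108) - 16 = -678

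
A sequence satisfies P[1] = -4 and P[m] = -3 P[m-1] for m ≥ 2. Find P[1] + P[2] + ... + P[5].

-244

P[2] = -3*(-4) = 12
P[3] = -3*12 = -36
P[4] = -3*(-36) = 108
P[5] = -3*108 = -324
Sum = (-4) + 12 + (-36) + 108 + (-324) = -244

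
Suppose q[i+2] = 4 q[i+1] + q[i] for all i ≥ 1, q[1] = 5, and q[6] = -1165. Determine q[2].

Let q[2] = v.
q[3] = 5 + 4v
q[4] = 20 + 17v
q[5] = 85 + 72v
q[6] = 360 + 305v
So 360 + 305v = -1165, giving v = -5.

-5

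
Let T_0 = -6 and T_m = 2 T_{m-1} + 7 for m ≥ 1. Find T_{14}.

The fixed point is 7/(1 - 2) = -7, so T_m + 7 = 2(T_{m-1} + 7).
Hence T_m = 1·2^m - 7.
T_{14} = 1·2^{14} - 7 = 1·16384 - 7 = 16377.

16377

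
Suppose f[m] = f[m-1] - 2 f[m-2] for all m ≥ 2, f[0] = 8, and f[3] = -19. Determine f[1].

3

Let f[1] = z.
f[2] = -16 + z
f[3] = -16 - z
So -16 - z = -19, giving z = 3.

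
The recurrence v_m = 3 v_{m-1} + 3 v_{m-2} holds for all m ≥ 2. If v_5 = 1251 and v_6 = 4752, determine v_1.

1

Rearranging, v_{m-2} = (v_m - 3 v_{m-1}) / 3.
v_4 = (4752 - 3*1251) / 3 = 999/3 = 333
v_3 = (1251 - 3*333) / 3 = 252/3 = 84
v_2 = (333 - 3*84) / 3 = 81/3 = 27
v_1 = (84 - 3*27) / 3 = 3/3 = 1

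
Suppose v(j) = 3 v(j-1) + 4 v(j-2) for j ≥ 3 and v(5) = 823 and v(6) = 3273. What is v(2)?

Rearranging, v(j-2) = (v(j) - 3 v(j-1)) / 4.
v(4) = (3273 - 3(823)) / 4 = 804/4 = 201
v(3) = (823 - 3(201)) / 4 = 220/4 = 55
v(2) = (201 - 3(55)) / 4 = 36/4 = 9

9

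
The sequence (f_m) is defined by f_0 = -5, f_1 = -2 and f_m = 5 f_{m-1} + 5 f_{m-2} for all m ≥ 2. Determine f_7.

f_2 = 5*(-2) + 5*(-5) = -35
f_3 = 5*(-35) + 5*(-2) = -185
f_4 = 5*(-185) + 5*(-35) = -1100
f_5 = 5*(-1100) + 5*(-185) = -6425
f_6 = 5*(-6425) + 5*(-1100) = -37625
f_7 = 5*(-37625) + 5*(-6425) = -220250

-220250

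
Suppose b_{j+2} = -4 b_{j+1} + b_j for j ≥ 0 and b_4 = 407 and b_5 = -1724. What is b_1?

Rearranging, b_{j-2} = b_j + 4 b_{j-1}.
b_3 = -1724 + 4·407 = -96
b_2 = 407 + 4·(-96) = 23
b_1 = -96 + 4·23 = -4

-4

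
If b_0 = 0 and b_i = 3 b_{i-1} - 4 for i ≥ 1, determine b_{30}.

-411782264189296

The fixed point is -4/(1 - 3) = 2, so b_i - 2 = 3(b_{i-1} - 2).
Hence b_i = -2·3^i + 2.
b_{30} = -2·3^{30} + 2 = -2·205891132094649 + 2 = -411782264189296.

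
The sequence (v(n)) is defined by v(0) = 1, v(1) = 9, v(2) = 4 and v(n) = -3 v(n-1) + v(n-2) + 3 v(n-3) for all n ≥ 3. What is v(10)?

v(3) = -3*4 + 9 + 3*1 = 0
v(4) = -3*0 + 4 + 3*9 = 31
v(5) = -3*31 + 0 + 3*4 = -81
v(6) = -3*(-81) + 31 + 3*0 = 274
v(7) = -3*274 + (-81) + 3*31 = -810
v(8) = -3*(-810) + 274 + 3*(-81) = 2461
v(9) = -3*2461 + (-810) + 3*274 = -7371
v(10) = -3*(-7371) + 2461 + 3*(-810) = 22144

22144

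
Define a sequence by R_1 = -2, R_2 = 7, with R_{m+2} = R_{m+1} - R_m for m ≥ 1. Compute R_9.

9

R_3 = 7 - (-2) = 9
R_4 = 9 - 7 = 2
R_5 = 2 - 9 = -7
R_6 = (-7) - 2 = -9
R_7 = (-9) - (-7) = -2
R_8 = (-2) - (-9) = 7
R_9 = 7 - (-2) = 9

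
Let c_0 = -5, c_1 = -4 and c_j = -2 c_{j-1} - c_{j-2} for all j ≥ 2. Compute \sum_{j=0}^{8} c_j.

c_2 = -2·(-4) - (-5) = 13
c_3 = -2·13 - (-4) = -22
c_4 = -2·(-22) - 13 = 31
c_5 = -2·31 - (-22) = -40
c_6 = -2·(-40) - 31 = 49
c_7 = -2·49 - (-40) = -58
c_8 = -2·(-58) - 49 = 67
Sum = (-5) + (-4) + 13 + (-22) + 31 + (-40) + 49 + (-58) + 67 = 31

31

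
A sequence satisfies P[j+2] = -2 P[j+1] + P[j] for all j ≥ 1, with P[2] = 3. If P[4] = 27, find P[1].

Let P[1] = v.
P[3] = -6 + v
P[4] = 15 - 2v
So 15 - 2v = 27, giving v = -6.

-6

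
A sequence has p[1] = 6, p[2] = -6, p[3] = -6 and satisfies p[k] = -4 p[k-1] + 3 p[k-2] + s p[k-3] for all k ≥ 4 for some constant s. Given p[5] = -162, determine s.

p[4] = 6 + 6s
p[5] = -42 - 30s
So -42 - 30s = -162, giving s = 4.

4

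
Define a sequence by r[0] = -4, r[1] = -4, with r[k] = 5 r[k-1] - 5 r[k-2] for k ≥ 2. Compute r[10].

r[2] = 5*(-4) - 5*(-4) = 0
r[3] = 5*0 - 5*(-4) = 20
r[4] = 5*20 - 5*0 = 100
r[5] = 5*100 - 5*20 = 400
r[6] = 5*400 - 5*100 = 1500
r[7] = 5*1500 - 5*400 = 5500
r[8] = 5*5500 - 5*1500 = 20000
r[9] = 5*20000 - 5*5500 = 72500
r[10] = 5*72500 - 5*20000 = 262500

262500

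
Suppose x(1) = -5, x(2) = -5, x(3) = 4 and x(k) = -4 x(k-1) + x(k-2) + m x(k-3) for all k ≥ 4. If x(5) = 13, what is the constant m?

-5

x(4) = -21 - 5m
x(5) = 88 + 15m
So 88 + 15m = 13, giving m = -5.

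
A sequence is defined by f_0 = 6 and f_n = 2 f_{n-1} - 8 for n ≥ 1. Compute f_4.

f_1 = 2·6 - 8 = 4
f_2 = 2·4 - 8 = 0
f_3 = 2·0 - 8 = -8
f_4 = 2·(-8) - 8 = -24

-24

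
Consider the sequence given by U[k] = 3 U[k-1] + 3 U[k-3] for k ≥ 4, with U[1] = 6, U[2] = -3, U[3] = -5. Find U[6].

-15

U[4] = 3(-5) + 3(6) = 3
U[5] = 3(3) + 3(-3) = 0
U[6] = 3(0) + 3(-5) = -15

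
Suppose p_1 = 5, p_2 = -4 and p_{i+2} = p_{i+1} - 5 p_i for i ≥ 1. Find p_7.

-499

p_3 = (-4) - 5*5 = -29
p_4 = (-29) - 5*(-4) = -9
p_5 = (-9) - 5*(-29) = 136
p_6 = 136 - 5*(-9) = 181
p_7 = 181 - 5*136 = -499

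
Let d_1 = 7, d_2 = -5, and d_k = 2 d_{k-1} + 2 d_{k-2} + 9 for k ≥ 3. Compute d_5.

85

d_3 = 2·(-5) + 2·7 + 9 = 13
d_4 = 2·13 + 2·(-5) + 9 = 25
d_5 = 2·25 + 2·13 + 9 = 85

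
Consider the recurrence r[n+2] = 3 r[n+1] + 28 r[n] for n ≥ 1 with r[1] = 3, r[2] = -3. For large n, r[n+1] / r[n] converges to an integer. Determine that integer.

The characteristic equation is r^2 - 3r - 28 = 0, which factors as (r - 7)(r + 4) = 0.
So the roots are 7 and -4. Since |7| > |-4| and the coefficient of 7^n is non-zero, the ratio tends to 7.

7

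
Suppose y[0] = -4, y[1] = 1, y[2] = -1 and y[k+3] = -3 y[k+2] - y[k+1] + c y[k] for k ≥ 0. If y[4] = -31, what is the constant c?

-2

y[3] = 2 - 4c
y[4] = -5 + 13c
So -5 + 13c = -31, giving c = -2.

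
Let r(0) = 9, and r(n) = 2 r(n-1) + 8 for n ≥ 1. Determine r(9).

8696

r(1) = 2(9) + 8 = 26
r(2) = 2(26) + 8 = 60
r(3) = 2(60) + 8 = 128
r(4) = 2(128) + 8 = 264
r(5) = 2(264) + 8 = 536
r(6) = 2(536) + 8 = 1080
r(7) = 2(1080) + 8 = 2168
r(8) = 2(2168) + 8 = 4344
r(9) = 2(4344) + 8 = 8696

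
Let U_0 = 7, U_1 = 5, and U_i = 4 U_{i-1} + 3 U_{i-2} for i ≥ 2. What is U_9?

1813733

U_2 = 4·5 + 3·7 = 41
U_3 = 4·41 + 3·5 = 179
U_4 = 4·179 + 3·41 = 839
U_5 = 4·839 + 3·179 = 3893
U_6 = 4·3893 + 3·839 = 18089
U_7 = 4·18089 + 3·3893 = 84035
U_8 = 4·84035 + 3·18089 = 390407
U_9 = 4·390407 + 3·84035 = 1813733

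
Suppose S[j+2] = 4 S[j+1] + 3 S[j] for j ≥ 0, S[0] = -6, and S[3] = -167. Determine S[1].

-5

Let S[1] = y.
S[2] = -18 + 4y
S[3] = -72 + 19y
So -72 + 19y = -167, giving y = -5.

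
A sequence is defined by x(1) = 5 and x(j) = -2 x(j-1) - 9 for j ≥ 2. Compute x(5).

x(2) = -2*5 - 9 = -19
x(3) = -2*(-19) - 9 = 29
x(4) = -2*29 - 9 = -67
x(5) = -2*(-67) - 9 = 125

125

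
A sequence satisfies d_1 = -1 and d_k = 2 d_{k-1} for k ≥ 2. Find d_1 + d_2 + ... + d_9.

-511

d_2 = 2*(-1) = -2
d_3 = 2*(-2) = -4
d_4 = 2*(-4) = -8
d_5 = 2*(-8) = -16
d_6 = 2*(-16) = -32
d_7 = 2*(-32) = -64
d_8 = 2*(-64) = -128
d_9 = 2*(-128) = -256
Sum = (-1) + (-2) + (-4) + (-8) + (-16) + (-32) + (-64) + (-128) + (-256) = -511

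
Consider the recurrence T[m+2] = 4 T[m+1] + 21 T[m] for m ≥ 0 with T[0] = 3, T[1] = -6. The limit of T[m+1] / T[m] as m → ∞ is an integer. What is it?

The characteristic equation is r^2 - 4r - 21 = 0, which factors as (r - 7)(r + 3) = 0.
So the roots are 7 and -3. Since |7| > |-3| and the coefficient of 7^m is non-zero, the ratio tends to 7.

7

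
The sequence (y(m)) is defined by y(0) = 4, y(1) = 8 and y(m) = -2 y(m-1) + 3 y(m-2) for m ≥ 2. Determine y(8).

y(2) = -2*8 + 3*4 = -4
y(3) = -2*(-4) + 3*8 = 32
y(4) = -2*32 + 3*(-4) = -76
y(5) = -2*(-76) + 3*32 = 248
y(6) = -2*248 + 3*(-76) = -724
y(7) = -2*(-724) + 3*248 = 2192
y(8) = -2*2192 + 3*(-724) = -6556

-6556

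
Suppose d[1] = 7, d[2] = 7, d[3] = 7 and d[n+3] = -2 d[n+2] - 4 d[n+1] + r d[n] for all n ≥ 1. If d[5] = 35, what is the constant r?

d[4] = -42 + 7r
d[5] = 56 - 7r
So 56 - 7r = 35, giving r = 3.

3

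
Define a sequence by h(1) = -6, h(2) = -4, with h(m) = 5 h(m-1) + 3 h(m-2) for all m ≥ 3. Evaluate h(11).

-32532308

h(3) = 5(-4) + 3(-6) = -38
h(4) = 5(-38) + 3(-4) = -202
h(5) = 5(-202) + 3(-38) = -1124
h(6) = 5(-1124) + 3(-202) = -6226
h(7) = 5(-6226) + 3(-1124) = -34502
h(8) = 5(-34502) + 3(-6226) = -191188
h(9) = 5(-191188) + 3(-34502) = -1059446
h(10) = 5(-1059446) + 3(-191188) = -5870794
h(11) = 5(-5870794) + 3(-1059446) = -32532308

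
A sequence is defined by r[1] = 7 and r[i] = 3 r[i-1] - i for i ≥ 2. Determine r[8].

r[2] = 3(7) - 2 = 19
r[3] = 3(19) - 3 = 54
r[4] = 3(54) - 4 = 158
r[5] = 3(158) - 5 = 469
r[6] = 3(469) - 6 = 1401
r[7] = 3(1401) - 7 = 4196
r[8] = 3(4196) - 8 = 12580

12580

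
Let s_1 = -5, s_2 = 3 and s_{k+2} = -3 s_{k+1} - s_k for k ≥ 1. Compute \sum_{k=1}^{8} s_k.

294

s_3 = -3·3 - (-5) = -4
s_4 = -3·(-4) - 3 = 9
s_5 = -3·9 - (-4) = -23
s_6 = -3·(-23) - 9 = 60
s_7 = -3·60 - (-23) = -157
s_8 = -3·(-157) - 60 = 411
Sum = (-5) + 3 + (-4) + 9 + (-23) + 60 + (-157) + 411 = 294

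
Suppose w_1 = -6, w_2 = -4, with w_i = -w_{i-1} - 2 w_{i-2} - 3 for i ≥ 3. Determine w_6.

w_3 = -(-4) - 2·(-6) - 3 = 13
w_4 = -13 - 2·(-4) - 3 = -8
w_5 = -(-8) - 2·13 - 3 = -21
w_6 = -(-21) - 2·(-8) - 3 = 34

34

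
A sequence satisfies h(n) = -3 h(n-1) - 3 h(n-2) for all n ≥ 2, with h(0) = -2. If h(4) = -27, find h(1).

Let h(1) = z.
h(2) = 6 - 3z
h(3) = -18 + 6z
h(4) = 36 - 9z
So 36 - 9z = -27, giving z = 7.

7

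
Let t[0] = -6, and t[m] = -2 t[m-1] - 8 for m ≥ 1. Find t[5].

104

t[1] = -2*(-6) - 8 = 4
t[2] = -2*4 - 8 = -16
t[3] = -2*(-16) - 8 = 24
t[4] = -2*24 - 8 = -56
t[5] = -2*(-56) - 8 = 104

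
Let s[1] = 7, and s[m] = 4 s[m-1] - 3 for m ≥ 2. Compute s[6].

6145

s[2] = 4(7) - 3 = 25
s[3] = 4(25) - 3 = 97
s[4] = 4(97) - 3 = 385
s[5] = 4(385) - 3 = 1537
s[6] = 4(1537) - 3 = 6145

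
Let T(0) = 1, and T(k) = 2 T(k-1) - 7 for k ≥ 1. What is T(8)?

-1529

T(1) = 2·1 - 7 = -5
T(2) = 2·(-5) - 7 = -17
T(3) = 2·(-17) - 7 = -41
T(4) = 2·(-41) - 7 = -89
T(5) = 2·(-89) - 7 = -185
T(6) = 2·(-185) - 7 = -377
T(7) = 2·(-377) - 7 = -761
T(8) = 2·(-761) - 7 = -1529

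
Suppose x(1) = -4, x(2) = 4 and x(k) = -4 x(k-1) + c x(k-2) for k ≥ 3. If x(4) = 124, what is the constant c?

x(3) = -16 - 4c
x(4) = 64 + 20c
So 64 + 20c = 124, giving c = 3.

3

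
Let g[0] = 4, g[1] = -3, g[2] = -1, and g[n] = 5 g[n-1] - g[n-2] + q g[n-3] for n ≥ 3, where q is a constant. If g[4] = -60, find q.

g[3] = -2 + 4q
g[4] = -9 + 17q
So -9 + 17q = -60, giving q = -3.

-3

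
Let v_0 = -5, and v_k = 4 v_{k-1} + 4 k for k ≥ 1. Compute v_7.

v_1 = 4(-5) + 4 = -16
v_2 = 4(-16) + 8 = -56
v_3 = 4(-56) + 12 = -212
v_4 = 4(-212) + 16 = -832
v_5 = 4(-832) + 20 = -3308
v_6 = 4(-3308) + 24 = -13208
v_7 = 4(-13208) + 28 = -52804

-52804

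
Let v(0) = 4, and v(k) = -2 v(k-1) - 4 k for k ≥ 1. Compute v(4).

72

v(1) = -2(4) - 4 = -12
v(2) = -2(-12) - 8 = 16
v(3) = -2(16) - 12 = -44
v(4) = -2(-44) - 16 = 72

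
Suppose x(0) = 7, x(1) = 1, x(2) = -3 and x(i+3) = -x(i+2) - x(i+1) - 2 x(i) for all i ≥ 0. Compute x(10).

x(3) = -(-3) - 1 - 2(7) = -12
x(4) = -(-12) - (-3) - 2(1) = 13
x(5) = -13 - (-12) - 2(-3) = 5
x(6) = -5 - 13 - 2(-12) = 6
x(7) = -6 - 5 - 2(13) = -37
x(8) = -(-37) - 6 - 2(5) = 21
x(9) = -21 - (-37) - 2(6) = 4
x(10) = -4 - 21 - 2(-37) = 49

49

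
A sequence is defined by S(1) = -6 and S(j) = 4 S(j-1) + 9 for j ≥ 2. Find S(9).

S(2) = 4·(-6) + 9 = -15
S(3) = 4·(-15) + 9 = -51
S(4) = 4·(-51) + 9 = -195
S(5) = 4·(-195) + 9 = -771
S(6) = 4·(-771) + 9 = -3075
S(7) = 4·(-3075) + 9 = -12291
S(8) = 4·(-12291) + 9 = -49155
S(9) = 4·(-49155) + 9 = -196611

-196611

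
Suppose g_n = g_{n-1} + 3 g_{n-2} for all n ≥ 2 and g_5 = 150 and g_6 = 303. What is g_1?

Rearranging, g_{n-2} = (g_n - g_{n-1}) / 3.
g_4 = (303 - 150) / 3 = 153/3 = 51
g_3 = (150 - 51) / 3 = 99/3 = 33
g_2 = (51 - 33) / 3 = 18/3 = 6
g_1 = (33 - 6) / 3 = 27/3 = 9

9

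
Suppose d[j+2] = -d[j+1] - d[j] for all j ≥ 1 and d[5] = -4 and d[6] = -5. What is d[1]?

9

Rearranging, d[j-2] = -(d[j] + d[j-1]).
d[4] = -(-5 + (-4)) = 9
d[3] = -(-4 + 9) = -5
d[2] = -(9 + (-5)) = -4
d[1] = -(-5 + (-4)) = 9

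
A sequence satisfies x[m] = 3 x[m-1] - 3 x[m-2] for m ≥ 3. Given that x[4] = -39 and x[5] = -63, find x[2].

Rearranging, x[m-2] = (x[m] - 3 x[m-1]) / -3.
x[3] = (-63 - 3*(-39)) / -3 = 54/-3 = -18
x[2] = (-39 - 3*(-18)) / -3 = 15/-3 = -5

-5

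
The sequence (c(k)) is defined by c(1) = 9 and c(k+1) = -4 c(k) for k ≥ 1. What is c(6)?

-9216

c(2) = -4·9 = -36
c(3) = -4·(-36) = 144
c(4) = -4·144 = -576
c(5) = -4·(-576) = 2304
c(6) = -4·2304 = -9216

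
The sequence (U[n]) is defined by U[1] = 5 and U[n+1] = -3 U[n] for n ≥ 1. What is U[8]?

-10935

U[2] = -3·5 = -15
U[3] = -3·(-15) = 45
U[4] = -3·45 = -135
U[5] = -3·(-135) = 405
U[6] = -3·405 = -1215
U[7] = -3·(-1215) = 3645
U[8] = -3·3645 = -10935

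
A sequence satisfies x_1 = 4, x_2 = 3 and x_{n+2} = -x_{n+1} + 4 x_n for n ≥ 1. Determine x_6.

x_3 = -3 + 4(4) = 13
x_4 = -13 + 4(3) = -1
x_5 = -(-1) + 4(13) = 53
x_6 = -53 + 4(-1) = -57

-57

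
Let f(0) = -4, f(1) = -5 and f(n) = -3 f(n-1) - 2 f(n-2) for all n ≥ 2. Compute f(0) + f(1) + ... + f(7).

-765

f(2) = -3·(-5) - 2·(-4) = 23
f(3) = -3·23 - 2·(-5) = -59
f(4) = -3·(-59) - 2·23 = 131
f(5) = -3·131 - 2·(-59) = -275
f(6) = -3·(-275) - 2·131 = 563
f(7) = -3·563 - 2·(-275) = -1139
Sum = (-4) + (-5) + 23 + (-59) + 131 + (-275) + 563 + (-1139) = -765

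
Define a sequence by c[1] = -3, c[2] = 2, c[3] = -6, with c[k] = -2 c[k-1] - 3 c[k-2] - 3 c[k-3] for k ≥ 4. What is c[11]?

c[4] = -2(-6) - 3(2) - 3(-3) = 15
c[5] = -2(15) - 3(-6) - 3(2) = -18
c[6] = -2(-18) - 3(15) - 3(-6) = 9
c[7] = -2(9) - 3(-18) - 3(15) = -9
c[8] = -2(-9) - 3(9) - 3(-18) = 45
c[9] = -2(45) - 3(-9) - 3(9) = -90
c[10] = -2(-90) - 3(45) - 3(-9) = 72
c[11] = -2(72) - 3(-90) - 3(45) = -9

-9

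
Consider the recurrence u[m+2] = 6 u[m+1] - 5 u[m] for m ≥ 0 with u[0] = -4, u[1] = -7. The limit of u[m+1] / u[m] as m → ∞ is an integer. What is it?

5

The characteristic equation is r^2 - 6r + 5 = 0, which factors as (r - 5)(r - 1) = 0.
So the roots are 5 and 1. Since |5| > |1| and the coefficient of 5^m is non-zero, the ratio tends to 5.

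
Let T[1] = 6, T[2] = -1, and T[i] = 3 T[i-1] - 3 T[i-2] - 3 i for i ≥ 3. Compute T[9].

288

T[3] = 3·(-1) - 3·6 - 9 = -30
T[4] = 3·(-30) - 3·(-1) - 12 = -99
T[5] = 3·(-99) - 3·(-30) - 15 = -222
T[6] = 3·(-222) - 3·(-99) - 18 = -387
T[7] = 3·(-387) - 3·(-222) - 21 = -516
T[8] = 3·(-516) - 3·(-387) - 24 = -411
T[9] = 3·(-411) - 3·(-516) - 27 = 288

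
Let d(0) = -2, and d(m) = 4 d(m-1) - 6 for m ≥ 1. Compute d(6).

-16382

d(1) = 4·(-2) - 6 = -14
d(2) = 4·(-14) - 6 = -62
d(3) = 4·(-62) - 6 = -254
d(4) = 4·(-254) - 6 = -1022
d(5) = 4·(-1022) - 6 = -4094
d(6) = 4·(-4094) - 6 = -16382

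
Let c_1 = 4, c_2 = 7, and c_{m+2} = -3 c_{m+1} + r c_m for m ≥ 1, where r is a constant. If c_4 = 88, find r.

-5

c_3 = -21 + 4r
c_4 = 63 - 5r
So 63 - 5r = 88, giving r = -5.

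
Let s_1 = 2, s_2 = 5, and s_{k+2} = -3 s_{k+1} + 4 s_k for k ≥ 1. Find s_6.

s_3 = -3·5 + 4·2 = -7
s_4 = -3·(-7) + 4·5 = 41
s_5 = -3·41 + 4·(-7) = -151
s_6 = -3·(-151) + 4·41 = 617

617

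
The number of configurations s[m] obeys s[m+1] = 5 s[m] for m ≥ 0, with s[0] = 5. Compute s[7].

390625

s[1] = 5·5 = 25
s[2] = 5·25 = 125
s[3] = 5·125 = 625
s[4] = 5·625 = 3125
s[5] = 5·3125 = 15625
s[6] = 5·15625 = 78125
s[7] = 5·78125 = 390625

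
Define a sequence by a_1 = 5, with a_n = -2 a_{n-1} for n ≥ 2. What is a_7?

a_2 = -2(5) = -10
a_3 = -2(-10) = 20
a_4 = -2(20) = -40
a_5 = -2(-40) = 80
a_6 = -2(80) = -160
a_7 = -2(-160) = 320

320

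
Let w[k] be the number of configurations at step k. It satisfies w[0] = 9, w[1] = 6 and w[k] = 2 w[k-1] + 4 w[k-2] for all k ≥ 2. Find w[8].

w[2] = 2*6 + 4*9 = 48
w[3] = 2*48 + 4*6 = 120
w[4] = 2*120 + 4*48 = 432
w[5] = 2*432 + 4*120 = 1344
w[6] = 2*1344 + 4*432 = 4416
w[7] = 2*4416 + 4*1344 = 14208
w[8] = 2*14208 + 4*4416 = 46080

46080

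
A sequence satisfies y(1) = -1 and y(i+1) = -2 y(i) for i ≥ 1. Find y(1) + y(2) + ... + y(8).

85

y(2) = -2*(-1) = 2
y(3) = -2*2 = -4
y(4) = -2*(-4) = 8
y(5) = -2*8 = -16
y(6) = -2*(-16) = 32
y(7) = -2*32 = -64
y(8) = -2*(-64) = 128
Sum = (-1) + 2 + (-4) + 8 + (-16) + 32 + (-64) + 128 = 85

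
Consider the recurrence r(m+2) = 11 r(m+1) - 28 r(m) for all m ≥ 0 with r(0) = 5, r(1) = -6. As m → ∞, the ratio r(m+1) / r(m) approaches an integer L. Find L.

The characteristic equation is r^2 - 11r + 28 = 0, which factors as (r - 7)(r - 4) = 0.
So the roots are 7 and 4. Since |7| > |4| and the coefficient of 7^m is non-zero, the ratio tends to 7.

7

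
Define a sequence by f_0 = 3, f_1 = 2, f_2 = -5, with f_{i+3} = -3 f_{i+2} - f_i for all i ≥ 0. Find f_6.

f_3 = -3*(-5) - 3 = 12
f_4 = -3*12 - 2 = -38
f_5 = -3*(-38) - (-5) = 119
f_6 = -3*119 - 12 = -369

-369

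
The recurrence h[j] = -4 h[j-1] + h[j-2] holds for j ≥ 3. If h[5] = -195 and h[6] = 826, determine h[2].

Rearranging, h[j-2] = h[j] + 4 h[j-1].
h[4] = 826 + 4*(-195) = 46
h[3] = -195 + 4*46 = -11
h[2] = 46 + 4*(-11) = 2

2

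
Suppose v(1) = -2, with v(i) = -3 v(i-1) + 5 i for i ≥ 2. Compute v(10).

82436

v(2) = -3(-2) + 10 = 16
v(3) = -3(16) + 15 = -33
v(4) = -3(-33) + 20 = 119
v(5) = -3(119) + 25 = -332
v(6) = -3(-332) + 30 = 1026
v(7) = -3(1026) + 35 = -3043
v(8) = -3(-3043) + 40 = 9169
v(9) = -3(9169) + 45 = -27462
v(10) = -3(-27462) + 50 = 82436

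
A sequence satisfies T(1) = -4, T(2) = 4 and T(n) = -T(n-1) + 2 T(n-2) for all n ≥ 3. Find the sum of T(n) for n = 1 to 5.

-36

T(3) = -4 + 2*(-4) = -12
T(4) = -(-12) + 2*4 = 20
T(5) = -20 + 2*(-12) = -44
Sum = (-4) + 4 + (-12) + 20 + (-44) = -36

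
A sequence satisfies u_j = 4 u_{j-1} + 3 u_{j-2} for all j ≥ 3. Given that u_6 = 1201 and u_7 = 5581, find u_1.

Rearranging, u_{j-2} = (u_j - 4 u_{j-1}) / 3.
u_5 = (5581 - 4(1201)) / 3 = 777/3 = 259
u_4 = (1201 - 4(259)) / 3 = 165/3 = 55
u_3 = (259 - 4(55)) / 3 = 39/3 = 13
u_2 = (55 - 4(13)) / 3 = 3/3 = 1
u_1 = (13 - 4(1)) / 3 = 9/3 = 3

3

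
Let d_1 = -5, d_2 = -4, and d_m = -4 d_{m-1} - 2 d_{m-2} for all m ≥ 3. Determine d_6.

-1136

d_3 = -4(-4) - 2(-5) = 26
d_4 = -4(26) - 2(-4) = -96
d_5 = -4(-96) - 2(26) = 332
d_6 = -4(332) - 2(-96) = -1136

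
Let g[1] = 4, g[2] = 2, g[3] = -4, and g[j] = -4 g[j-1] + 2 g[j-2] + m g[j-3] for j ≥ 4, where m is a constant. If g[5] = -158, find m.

g[4] = 20 + 4m
g[5] = -88 - 14m
So -88 - 14m = -158, giving m = 5.

5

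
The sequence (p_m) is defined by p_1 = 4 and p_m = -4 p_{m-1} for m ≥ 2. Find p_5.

p_2 = -4*4 = -16
p_3 = -4*(-16) = 64
p_4 = -4*64 = -256
p_5 = -4*(-256) = 1024

1024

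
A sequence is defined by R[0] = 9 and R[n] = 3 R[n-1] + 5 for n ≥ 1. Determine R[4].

R[1] = 3(9) + 5 = 32
R[2] = 3(32) + 5 = 101
R[3] = 3(101) + 5 = 308
R[4] = 3(308) + 5 = 929

929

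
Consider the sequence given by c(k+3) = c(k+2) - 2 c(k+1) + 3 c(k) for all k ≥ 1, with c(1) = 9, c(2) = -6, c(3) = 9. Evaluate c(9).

-84

c(4) = 9 - 2(-6) + 3(9) = 48
c(5) = 48 - 2(9) + 3(-6) = 12
c(6) = 12 - 2(48) + 3(9) = -57
c(7) = (-57) - 2(12) + 3(48) = 63
c(8) = 63 - 2(-57) + 3(12) = 213
c(9) = 213 - 2(63) + 3(-57) = -84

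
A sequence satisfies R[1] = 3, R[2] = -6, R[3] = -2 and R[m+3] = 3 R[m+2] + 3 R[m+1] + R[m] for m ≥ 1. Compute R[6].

-290

R[4] = 3*(-2) + 3*(-6) + 3 = -21
R[5] = 3*(-21) + 3*(-2) + (-6) = -75
R[6] = 3*(-75) + 3*(-21) + (-2) = -290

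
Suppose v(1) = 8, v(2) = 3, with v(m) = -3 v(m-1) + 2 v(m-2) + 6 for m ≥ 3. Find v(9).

17633

v(3) = -3·3 + 2·8 + 6 = 13
v(4) = -3·13 + 2·3 + 6 = -27
v(5) = -3·(-27) + 2·13 + 6 = 113
v(6) = -3·113 + 2·(-27) + 6 = -387
v(7) = -3·(-387) + 2·113 + 6 = 1393
v(8) = -3·1393 + 2·(-387) + 6 = -4947
v(9) = -3·(-4947) + 2·1393 + 6 = 17633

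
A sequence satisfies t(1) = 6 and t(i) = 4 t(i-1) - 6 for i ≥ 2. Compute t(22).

17592186044418

The fixed point is -6/(1 - 4) = 2, so t(i) - 2 = 4(t(i-1) - 2).
Hence t(i) = 4·4^{i-1} + 2.
t(22) = 4·4^{21} + 2 = 4·4398046511104 + 2 = 17592186044418.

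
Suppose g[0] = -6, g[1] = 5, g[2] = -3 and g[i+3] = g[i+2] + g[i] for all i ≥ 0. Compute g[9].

g[3] = (-3) + (-6) = -9
g[4] = (-9) + 5 = -4
g[5] = (-4) + (-3) = -7
g[6] = (-7) + (-9) = -16
g[7] = (-16) + (-4) = -20
g[8] = (-20) + (-7) = -27
g[9] = (-27) + (-16) = -43

-43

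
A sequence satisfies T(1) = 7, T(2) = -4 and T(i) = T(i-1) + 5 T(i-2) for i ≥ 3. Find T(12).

T(3) = (-4) + 5·7 = 31
T(4) = 31 + 5·(-4) = 11
T(5) = 11 + 5·31 = 166
T(6) = 166 + 5·11 = 221
T(7) = 221 + 5·166 = 1051
T(8) = 1051 + 5·221 = 2156
T(9) = 2156 + 5·1051 = 7411
T(10) = 7411 + 5·2156 = 18191
T(11) = 18191 + 5·7411 = 55246
T(12) = 55246 + 5·18191 = 146201

146201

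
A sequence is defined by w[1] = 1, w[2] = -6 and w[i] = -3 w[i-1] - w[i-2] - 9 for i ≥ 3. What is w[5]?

w[3] = -3*(-6) - 1 - 9 = 8
w[4] = -3*8 - (-6) - 9 = -27
w[5] = -3*(-27) - 8 - 9 = 64

64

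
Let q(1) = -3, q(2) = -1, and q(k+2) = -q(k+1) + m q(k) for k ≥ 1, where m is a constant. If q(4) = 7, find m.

q(3) = 1 - 3m
q(4) = -1 + 2m
So -1 + 2m = 7, giving m = 4.

4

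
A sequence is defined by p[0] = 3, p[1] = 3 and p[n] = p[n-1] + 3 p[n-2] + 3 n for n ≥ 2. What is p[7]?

p[2] = 3 + 3(3) + 6 = 18
p[3] = 18 + 3(3) + 9 = 36
p[4] = 36 + 3(18) + 12 = 102
p[5] = 102 + 3(36) + 15 = 225
p[6] = 225 + 3(102) + 18 = 549
p[7] = 549 + 3(225) + 21 = 1245

1245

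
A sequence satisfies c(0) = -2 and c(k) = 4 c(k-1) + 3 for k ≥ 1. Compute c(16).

-4294967297

The fixed point is 3/(1 - 4) = -1, so c(k) + 1 = 4(c(k-1) + 1).
Hence c(k) = -1·4^k - 1.
c(16) = -1·4^{16} - 1 = -1·4294967296 - 1 = -4294967297.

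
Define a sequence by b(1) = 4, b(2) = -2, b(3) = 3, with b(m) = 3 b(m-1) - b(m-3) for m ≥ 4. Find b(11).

b(4) = 3·3 - 4 = 5
b(5) = 3·5 - (-2) = 17
b(6) = 3·17 - 3 = 48
b(7) = 3·48 - 5 = 139
b(8) = 3·139 - 17 = 400
b(9) = 3·400 - 48 = 1152
b(10) = 3·1152 - 139 = 3317
b(11) = 3·3317 - 400 = 9551

9551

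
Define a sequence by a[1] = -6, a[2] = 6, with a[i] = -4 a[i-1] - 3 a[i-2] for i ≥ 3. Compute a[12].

a[3] = -4*6 - 3*(-6) = -6
a[4] = -4*(-6) - 3*6 = 6
a[5] = -4*6 - 3*(-6) = -6
a[6] = -4*(-6) - 3*6 = 6
a[7] = -4*6 - 3*(-6) = -6
a[8] = -4*(-6) - 3*6 = 6
a[9] = -4*6 - 3*(-6) = -6
a[10] = -4*(-6) - 3*6 = 6
a[11] = -4*6 - 3*(-6) = -6
a[12] = -4*(-6) - 3*6 = 6

6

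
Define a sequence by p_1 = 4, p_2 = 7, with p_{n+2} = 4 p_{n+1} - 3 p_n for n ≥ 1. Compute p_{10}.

29527

p_3 = 4(7) - 3(4) = 16
p_4 = 4(16) - 3(7) = 43
p_5 = 4(43) - 3(16) = 124
p_6 = 4(124) - 3(43) = 367
p_7 = 4(367) - 3(124) = 1096
p_8 = 4(1096) - 3(367) = 3283
p_9 = 4(3283) - 3(1096) = 9844
p_{10} = 4(9844) - 3(3283) = 29527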